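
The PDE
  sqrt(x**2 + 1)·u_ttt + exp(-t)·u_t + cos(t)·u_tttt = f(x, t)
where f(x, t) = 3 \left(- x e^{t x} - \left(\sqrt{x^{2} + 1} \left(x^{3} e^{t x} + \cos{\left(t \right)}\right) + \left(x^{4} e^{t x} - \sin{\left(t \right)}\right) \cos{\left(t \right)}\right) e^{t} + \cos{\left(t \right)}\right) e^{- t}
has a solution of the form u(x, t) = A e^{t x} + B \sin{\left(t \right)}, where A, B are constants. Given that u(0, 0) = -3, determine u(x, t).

Answer: u(x, t) = - 3 e^{t x} + 3 \sin{\left(t \right)}

Derivation:
Substitute the ansatz u = A e^{t x} + B \sin{\left(t \right)} into the left-hand side.
Derivatives of the ansatz:
  u_ttt = A x^{3} e^{t x} - B \cos{\left(t \right)}
  u_t = A x e^{t x} + B \cos{\left(t \right)}
  u_tttt = A x^{4} e^{t x} + B \sin{\left(t \right)}
Term by term:
  sqrt(x**2 + 1)·u_ttt = A x^{3} \sqrt{x^{2} + 1} e^{t x} - B \sqrt{x^{2} + 1} \cos{\left(t \right)}
  exp(-t)·u_t = A x e^{- t} e^{t x} + B e^{- t} \cos{\left(t \right)}
  cos(t)·u_tttt = A x^{4} e^{t x} \cos{\left(t \right)} + B \sin{\left(t \right)} \cos{\left(t \right)}
So the left-hand side equals
  A x^{4} e^{t x} \cos{\left(t \right)} + A x^{3} \sqrt{x^{2} + 1} e^{t x} + A x e^{- t} e^{t x} - B \sqrt{x^{2} + 1} \cos{\left(t \right)} + B \sin{\left(t \right)} \cos{\left(t \right)} + B e^{- t} \cos{\left(t \right)}
This must equal f(x, t) identically; expanded, f = - 3 x^{4} e^{t x} \cos{\left(t \right)} - 3 x^{3} \sqrt{x^{2} + 1} e^{t x} - 3 x e^{- t} e^{t x} - 3 \sqrt{x^{2} + 1} \cos{\left(t \right)} + 3 \sin{\left(t \right)} \cos{\left(t \right)} + 3 e^{- t} \cos{\left(t \right)}.
Matching coefficients of the independent functions:
  [\sqrt{x^{2} + 1} \cos{\left(t \right)}]:  - B = -3
  [e^{- t} \cos{\left(t \right)}, \sin{\left(t \right)} \cos{\left(t \right)}]:  B = 3
  [x e^{- t} e^{t x}, x^{3} \sqrt{x^{2} + 1} e^{t x}, x^{4} e^{t x} \cos{\left(t \right)}]:  A = -3
Solving: A = -3, B = 3.
Check against the point condition:
  u(0, 0) = -3  ⟹  A = -3  ✓
Hence u(x, t) = - 3 e^{t x} + 3 \sin{\left(t \right)}.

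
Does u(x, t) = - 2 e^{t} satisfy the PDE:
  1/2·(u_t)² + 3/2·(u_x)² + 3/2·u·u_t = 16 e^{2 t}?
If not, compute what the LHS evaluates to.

Evaluate each term of the left-hand side for u = - 2 e^{t}.
Derivatives:
  u_t = - 2 e^{t}
  u_x = 0
Terms:
  1/2·(u_t)² = 2 e^{2 t}
  3/2·(u_x)² = 0
  3/2·u·u_t = 6 e^{2 t}
Sum: LHS = 8 e^{2 t}
Given right-hand side: 16 e^{2 t}. Difference LHS − RHS = - 8 e^{2 t} ≠ 0, so u is not a solution.

Answer: No, the LHS evaluates to 8 e^{2 t}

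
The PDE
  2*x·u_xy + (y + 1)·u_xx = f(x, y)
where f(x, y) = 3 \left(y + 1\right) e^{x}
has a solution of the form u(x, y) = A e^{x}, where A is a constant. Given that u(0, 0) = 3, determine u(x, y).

Answer: u(x, y) = 3 e^{x}

Derivation:
Substitute the ansatz u = A e^{x} into the left-hand side.
Derivatives of the ansatz:
  u_xy = 0
  u_xx = A e^{x}
Term by term:
  2*x·u_xy = 0
  (y + 1)·u_xx = A y e^{x} + A e^{x}
So the left-hand side equals
  A y e^{x} + A e^{x}
This must equal f(x, y) identically; expanded, f = 3 y e^{x} + 3 e^{x}.
Matching coefficients of the independent functions:
  [y e^{x}, e^{x}]:  A = 3
Solving: A = 3.
Check against the point condition:
  u(0, 0) = 3  ⟹  A = 3  ✓
Hence u(x, y) = 3 e^{x}.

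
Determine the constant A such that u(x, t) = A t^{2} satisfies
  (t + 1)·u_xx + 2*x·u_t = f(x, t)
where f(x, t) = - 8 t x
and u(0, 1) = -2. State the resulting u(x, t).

Substitute the ansatz u = A t^{2} into the left-hand side.
Derivatives of the ansatz:
  u_xx = 0
  u_t = 2 A t
Term by term:
  (t + 1)·u_xx = 0
  2*x·u_t = 4 A t x
So the left-hand side equals
  4 A t x
This must equal f(x, t) = - 8 t x identically.
Matching coefficients of the independent functions:
  [t x]:  4 A = -8
Solving: A = -2.
Check against the point condition:
  u(0, 1) = -2  ⟹  A = -2  ✓
Hence u(x, t) = - 2 t^{2}.

Answer: u(x, t) = - 2 t^{2}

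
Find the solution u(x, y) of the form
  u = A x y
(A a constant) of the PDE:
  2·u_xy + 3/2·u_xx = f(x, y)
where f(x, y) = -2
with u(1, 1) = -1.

Substitute the ansatz u = A x y into the left-hand side.
Derivatives of the ansatz:
  u_xy = A
  u_xx = 0
Term by term:
  2·u_xy = 2 A
  3/2·u_xx = 0
So the left-hand side equals
  2 A
This must equal f(x, y) = -2 identically.
Matching coefficients of the independent functions:
  [constant term]:  2 A = -2
Solving: A = -1.
Check against the point condition:
  u(1, 1) = -1  ⟹  A = -1  ✓
Hence u(x, y) = - x y.

Answer: u(x, y) = - x y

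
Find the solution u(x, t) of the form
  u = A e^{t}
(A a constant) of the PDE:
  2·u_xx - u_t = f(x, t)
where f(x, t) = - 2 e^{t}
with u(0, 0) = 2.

Substitute the ansatz u = A e^{t} into the left-hand side.
Derivatives of the ansatz:
  u_xx = 0
  u_t = A e^{t}
Term by term:
  2·u_xx = 0
  -u_t = - A e^{t}
So the left-hand side equals
  - A e^{t}
This must equal f(x, t) = - 2 e^{t} identically.
Matching coefficients of the independent functions:
  [e^{t}]:  - A = -2
Solving: A = 2.
Check against the point condition:
  u(0, 0) = 2  ⟹  A = 2  ✓
Hence u(x, t) = 2 e^{t}.

Answer: u(x, t) = 2 e^{t}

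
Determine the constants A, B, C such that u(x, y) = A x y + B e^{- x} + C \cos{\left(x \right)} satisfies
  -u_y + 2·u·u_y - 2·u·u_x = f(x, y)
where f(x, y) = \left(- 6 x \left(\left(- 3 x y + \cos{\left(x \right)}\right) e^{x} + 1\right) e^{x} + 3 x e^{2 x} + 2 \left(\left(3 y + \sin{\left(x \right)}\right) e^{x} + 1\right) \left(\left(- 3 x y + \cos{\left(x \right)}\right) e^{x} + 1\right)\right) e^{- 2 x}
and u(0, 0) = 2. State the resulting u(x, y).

Substitute the ansatz u = A x y + B e^{- x} + C \cos{\left(x \right)} into the left-hand side.
Derivatives of the ansatz:
  u_y = A x
  u_x = A y - B e^{- x} - C \sin{\left(x \right)}
Term by term:
  -u_y = - A x
  2·u·u_y = 2 A^{2} x^{2} y + 2 A B x e^{- x} + 2 A C x \cos{\left(x \right)}
  -2·u·u_x = - 2 A^{2} x y^{2} + 2 A B x y e^{- x} - 2 A B y e^{- x} + 2 A C x y \sin{\left(x \right)} - 2 A C y \cos{\left(x \right)} + 2 B^{2} e^{- 2 x} + 2 B C e^{- x} \sin{\left(x \right)} + 2 B C e^{- x} \cos{\left(x \right)} + 2 C^{2} \sin{\left(x \right)} \cos{\left(x \right)}
So the left-hand side equals
  2 A^{2} x^{2} y - 2 A^{2} x y^{2} + 2 A B x y e^{- x} + 2 A B x e^{- x} - 2 A B y e^{- x} + 2 A C x y \sin{\left(x \right)} + 2 A C x \cos{\left(x \right)} - 2 A C y \cos{\left(x \right)} - A x + 2 B^{2} e^{- 2 x} + 2 B C e^{- x} \sin{\left(x \right)} + 2 B C e^{- x} \cos{\left(x \right)} + 2 C^{2} \sin{\left(x \right)} \cos{\left(x \right)}
This must equal f(x, y) identically; expanded, f = 18 x^{2} y - 18 x y^{2} - 6 x y \sin{\left(x \right)} - 6 x y e^{- x} - 6 x \cos{\left(x \right)} + 3 x - 6 x e^{- x} + 6 y \cos{\left(x \right)} + 6 y e^{- x} + 2 \sin{\left(x \right)} \cos{\left(x \right)} + 2 e^{- x} \sin{\left(x \right)} + 2 e^{- x} \cos{\left(x \right)} + 2 e^{- 2 x}.
Matching coefficients of the independent functions:
  [x]:  - A = 3
  [x y^{2}]:  - 2 A^{2} = -18
  [x e^{- x}, x y e^{- x}]:  2 A B = -6
  [x \cos{\left(x \right)}, x y \sin{\left(x \right)}]:  2 A C = -6
  [x^{2} y]:  2 A^{2} = 18
  [y e^{- x}]:  - 2 A B = 6
  [y \cos{\left(x \right)}]:  - 2 A C = 6
  [e^{- x} \sin{\left(x \right)}, e^{- x} \cos{\left(x \right)}]:  2 B C = 2
  [\sin{\left(x \right)} \cos{\left(x \right)}]:  2 C^{2} = 2
  [e^{- 2 x}]:  2 B^{2} = 2
Solving: A = -3, B = 1, C = 1.
Check against the point condition:
  u(0, 0) = 2  ⟹  B + C = 2  ✓
Hence u(x, y) = - 3 x y + \cos{\left(x \right)} + e^{- x}.

Answer: u(x, y) = - 3 x y + \cos{\left(x \right)} + e^{- x}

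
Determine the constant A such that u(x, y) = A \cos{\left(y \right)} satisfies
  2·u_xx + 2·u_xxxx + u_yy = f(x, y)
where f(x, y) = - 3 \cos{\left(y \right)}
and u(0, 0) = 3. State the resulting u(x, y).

Substitute the ansatz u = A \cos{\left(y \right)} into the left-hand side.
Derivatives of the ansatz:
  u_xx = 0
  u_xxxx = 0
  u_yy = - A \cos{\left(y \right)}
Term by term:
  2·u_xx = 0
  2·u_xxxx = 0
  u_yy = - A \cos{\left(y \right)}
So the left-hand side equals
  - A \cos{\left(y \right)}
This must equal f(x, y) = - 3 \cos{\left(y \right)} identically.
Matching coefficients of the independent functions:
  [\cos{\left(y \right)}]:  - A = -3
Solving: A = 3.
Check against the point condition:
  u(0, 0) = 3  ⟹  A = 3  ✓
Hence u(x, y) = 3 \cos{\left(y \right)}.

Answer: u(x, y) = 3 \cos{\left(y \right)}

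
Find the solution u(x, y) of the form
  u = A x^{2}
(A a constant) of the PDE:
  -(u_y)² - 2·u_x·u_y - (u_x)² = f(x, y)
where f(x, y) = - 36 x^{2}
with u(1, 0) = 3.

Substitute the ansatz u = A x^{2} into the left-hand side.
Derivatives of the ansatz:
  u_y = 0
  u_x = 2 A x
Term by term:
  -(u_y)² = 0
  -2·u_x·u_y = 0
  -(u_x)² = - 4 A^{2} x^{2}
So the left-hand side equals
  - 4 A^{2} x^{2}
This must equal f(x, y) = - 36 x^{2} identically.
Matching coefficients of the independent functions:
  [x^{2}]:  - 4 A^{2} = -36
These equations allow (A) = (-3) or (3).
Impose the point condition(s):
  u(1, 0) = 3  ⟹  A = 3
Only A = 3 satisfies everything.
Hence u(x, y) = 3 x^{2}.

Answer: u(x, y) = 3 x^{2}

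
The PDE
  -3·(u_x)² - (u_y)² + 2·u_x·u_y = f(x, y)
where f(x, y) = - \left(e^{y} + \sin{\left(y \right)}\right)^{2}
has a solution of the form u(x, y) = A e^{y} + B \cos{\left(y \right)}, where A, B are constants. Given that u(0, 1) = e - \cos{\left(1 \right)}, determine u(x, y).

Substitute the ansatz u = A e^{y} + B \cos{\left(y \right)} into the left-hand side.
Derivatives of the ansatz:
  u_x = 0
  u_y = A e^{y} - B \sin{\left(y \right)}
Term by term:
  -3·(u_x)² = 0
  -(u_y)² = - A^{2} e^{2 y} + 2 A B e^{y} \sin{\left(y \right)} - B^{2} \sin^{2}{\left(y \right)}
  2·u_x·u_y = 0
So the left-hand side equals
  - A^{2} e^{2 y} + 2 A B e^{y} \sin{\left(y \right)} - B^{2} \sin^{2}{\left(y \right)}
This must equal f(x, y) identically; expanded, f = - e^{2 y} - 2 e^{y} \sin{\left(y \right)} - \sin^{2}{\left(y \right)}.
Matching coefficients of the independent functions:
  [e^{y} \sin{\left(y \right)}]:  2 A B = -2
  [e^{2 y}]:  - A^{2} = -1
  [\sin^{2}{\left(y \right)}]:  - B^{2} = -1
These equations allow (A, B) = (-1, 1) or (1, -1).
Impose the point condition(s):
  u(0, 1) = e - \cos{\left(1 \right)}  ⟹  e A + B \cos{\left(1 \right)} = e - \cos{\left(1 \right)}
Only A = 1, B = -1 satisfies everything.
Hence u(x, y) = e^{y} - \cos{\left(y \right)}.

Answer: u(x, y) = e^{y} - \cos{\left(y \right)}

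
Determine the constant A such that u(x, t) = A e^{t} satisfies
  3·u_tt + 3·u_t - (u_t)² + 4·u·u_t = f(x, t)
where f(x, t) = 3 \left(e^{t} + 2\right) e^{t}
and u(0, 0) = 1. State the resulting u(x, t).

Answer: u(x, t) = e^{t}

Derivation:
Substitute the ansatz u = A e^{t} into the left-hand side.
Derivatives of the ansatz:
  u_tt = A e^{t}
  u_t = A e^{t}
Term by term:
  3·u_tt = 3 A e^{t}
  3·u_t = 3 A e^{t}
  -(u_t)² = - A^{2} e^{2 t}
  4·u·u_t = 4 A^{2} e^{2 t}
So the left-hand side equals
  3 A^{2} e^{2 t} + 6 A e^{t}
This must equal f(x, t) = 3 \left(e^{t} + 2\right) e^{t} identically.
Matching coefficients of the independent functions:
  [e^{t}]:  6 A = 6
  [e^{2 t}]:  3 A^{2} = 3
Solving: A = 1.
Check against the point condition:
  u(0, 0) = 1  ⟹  A = 1  ✓
Hence u(x, t) = e^{t}.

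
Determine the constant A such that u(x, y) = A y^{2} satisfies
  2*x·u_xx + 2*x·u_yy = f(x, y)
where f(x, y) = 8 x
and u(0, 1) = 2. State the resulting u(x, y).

Answer: u(x, y) = 2 y^{2}

Derivation:
Substitute the ansatz u = A y^{2} into the left-hand side.
Derivatives of the ansatz:
  u_xx = 0
  u_yy = 2 A
Term by term:
  2*x·u_xx = 0
  2*x·u_yy = 4 A x
So the left-hand side equals
  4 A x
This must equal f(x, y) = 8 x identically.
Matching coefficients of the independent functions:
  [x]:  4 A = 8
Solving: A = 2.
Check against the point condition:
  u(0, 1) = 2  ⟹  A = 2  ✓
Hence u(x, y) = 2 y^{2}.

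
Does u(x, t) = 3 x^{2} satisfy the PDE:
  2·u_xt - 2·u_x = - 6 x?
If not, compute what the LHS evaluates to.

Evaluate each term of the left-hand side for u = 3 x^{2}.
Derivatives:
  u_xt = 0
  u_x = 6 x
Terms:
  2·u_xt = 0
  -2·u_x = - 12 x
Sum: LHS = - 12 x
Given right-hand side: - 6 x. Difference LHS − RHS = - 6 x ≠ 0, so u is not a solution.

Answer: No, the LHS evaluates to - 12 x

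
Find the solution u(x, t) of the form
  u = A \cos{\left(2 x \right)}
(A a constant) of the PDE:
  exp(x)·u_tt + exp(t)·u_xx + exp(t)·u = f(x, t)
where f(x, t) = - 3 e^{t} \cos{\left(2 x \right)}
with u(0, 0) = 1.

Substitute the ansatz u = A \cos{\left(2 x \right)} into the left-hand side.
Derivatives of the ansatz:
  u_tt = 0
  u_xx = - 4 A \cos{\left(2 x \right)}
Term by term:
  exp(x)·u_tt = 0
  exp(t)·u_xx = - 4 A e^{t} \cos{\left(2 x \right)}
  exp(t)·u = A e^{t} \cos{\left(2 x \right)}
So the left-hand side equals
  - 3 A e^{t} \cos{\left(2 x \right)}
This must equal f(x, t) = - 3 e^{t} \cos{\left(2 x \right)} identically.
Matching coefficients of the independent functions:
  [e^{t} \cos{\left(2 x \right)}]:  - 3 A = -3
Solving: A = 1.
Check against the point condition:
  u(0, 0) = 1  ⟹  A = 1  ✓
Hence u(x, t) = \cos{\left(2 x \right)}.

Answer: u(x, t) = \cos{\left(2 x \right)}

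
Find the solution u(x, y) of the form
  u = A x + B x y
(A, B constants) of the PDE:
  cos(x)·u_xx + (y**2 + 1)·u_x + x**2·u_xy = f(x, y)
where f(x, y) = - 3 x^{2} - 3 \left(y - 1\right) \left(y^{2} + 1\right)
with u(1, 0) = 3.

Answer: u(x, y) = - 3 x y + 3 x

Derivation:
Substitute the ansatz u = A x + B x y into the left-hand side.
Derivatives of the ansatz:
  u_xx = 0
  u_x = A + B y
  u_xy = B
Term by term:
  cos(x)·u_xx = 0
  (y**2 + 1)·u_x = A y^{2} + A + B y^{3} + B y
  x**2·u_xy = B x^{2}
So the left-hand side equals
  A y^{2} + A + B x^{2} + B y^{3} + B y
This must equal f(x, y) identically; expanded, f = - 3 x^{2} - 3 y^{3} + 3 y^{2} - 3 y + 3.
Matching coefficients of the independent functions:
  [constant term, y^{2}]:  A = 3
  [x^{2}, y, y^{3}]:  B = -3
Solving: A = 3, B = -3.
Check against the point condition:
  u(1, 0) = 3  ⟹  A = 3  ✓
Hence u(x, y) = - 3 x y + 3 x.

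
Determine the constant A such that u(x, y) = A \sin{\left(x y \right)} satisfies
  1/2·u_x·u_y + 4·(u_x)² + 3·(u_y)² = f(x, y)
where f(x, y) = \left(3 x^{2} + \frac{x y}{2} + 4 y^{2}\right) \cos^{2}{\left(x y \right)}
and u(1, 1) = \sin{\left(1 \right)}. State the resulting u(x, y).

Answer: u(x, y) = \sin{\left(x y \right)}

Derivation:
Substitute the ansatz u = A \sin{\left(x y \right)} into the left-hand side.
Derivatives of the ansatz:
  u_x = A y \cos{\left(x y \right)}
  u_y = A x \cos{\left(x y \right)}
Term by term:
  1/2·u_x·u_y = \frac{A^{2} x y \cos^{2}{\left(x y \right)}}{2}
  4·(u_x)² = 4 A^{2} y^{2} \cos^{2}{\left(x y \right)}
  3·(u_y)² = 3 A^{2} x^{2} \cos^{2}{\left(x y \right)}
So the left-hand side equals
  3 A^{2} x^{2} \cos^{2}{\left(x y \right)} + \frac{A^{2} x y \cos^{2}{\left(x y \right)}}{2} + 4 A^{2} y^{2} \cos^{2}{\left(x y \right)}
This must equal f(x, y) identically; expanded, f = 3 x^{2} \cos^{2}{\left(x y \right)} + \frac{x y \cos^{2}{\left(x y \right)}}{2} + 4 y^{2} \cos^{2}{\left(x y \right)}.
Matching coefficients of the independent functions:
  [x^{2} \cos^{2}{\left(x y \right)}]:  3 A^{2} = 3
  [y^{2} \cos^{2}{\left(x y \right)}]:  4 A^{2} = 4
  [x y \cos^{2}{\left(x y \right)}]:  \frac{A^{2}}{2} = \frac{1}{2}
These equations allow (A) = (-1) or (1).
Impose the point condition(s):
  u(1, 1) = \sin{\left(1 \right)}  ⟹  A \sin{\left(1 \right)} = \sin{\left(1 \right)}
Only A = 1 satisfies everything.
Hence u(x, y) = \sin{\left(x y \right)}.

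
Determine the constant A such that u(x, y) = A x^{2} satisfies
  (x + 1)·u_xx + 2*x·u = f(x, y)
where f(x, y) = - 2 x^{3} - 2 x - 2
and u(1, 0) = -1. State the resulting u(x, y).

Substitute the ansatz u = A x^{2} into the left-hand side.
Derivatives of the ansatz:
  u_xx = 2 A
Term by term:
  (x + 1)·u_xx = 2 A x + 2 A
  2*x·u = 2 A x^{3}
So the left-hand side equals
  2 A x^{3} + 2 A x + 2 A
This must equal f(x, y) = - 2 x^{3} - 2 x - 2 identically.
Matching coefficients of the independent functions:
  [constant term, x, x^{3}]:  2 A = -2
Solving: A = -1.
Check against the point condition:
  u(1, 0) = -1  ⟹  A = -1  ✓
Hence u(x, y) = - x^{2}.

Answer: u(x, y) = - x^{2}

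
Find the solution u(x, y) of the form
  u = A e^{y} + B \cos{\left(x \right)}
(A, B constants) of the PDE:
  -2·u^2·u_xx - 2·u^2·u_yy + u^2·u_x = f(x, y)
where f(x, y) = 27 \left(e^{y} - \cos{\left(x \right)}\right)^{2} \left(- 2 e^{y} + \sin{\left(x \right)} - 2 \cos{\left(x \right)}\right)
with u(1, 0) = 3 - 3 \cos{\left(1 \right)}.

Answer: u(x, y) = 3 e^{y} - 3 \cos{\left(x \right)}

Derivation:
Substitute the ansatz u = A e^{y} + B \cos{\left(x \right)} into the left-hand side.
Derivatives of the ansatz:
  u_xx = - B \cos{\left(x \right)}
  u_yy = A e^{y}
  u_x = - B \sin{\left(x \right)}
Term by term:
  -2·u^2·u_xx = 2 A^{2} B e^{2 y} \cos{\left(x \right)} + 4 A B^{2} e^{y} \cos^{2}{\left(x \right)} + 2 B^{3} \cos^{3}{\left(x \right)}
  -2·u^2·u_yy = - 2 A^{3} e^{3 y} - 4 A^{2} B e^{2 y} \cos{\left(x \right)} - 2 A B^{2} e^{y} \cos^{2}{\left(x \right)}
  u^2·u_x = - A^{2} B e^{2 y} \sin{\left(x \right)} - 2 A B^{2} e^{y} \sin{\left(x \right)} \cos{\left(x \right)} - B^{3} \sin{\left(x \right)} \cos^{2}{\left(x \right)}
So the left-hand side equals
  - 2 A^{3} e^{3 y} - A^{2} B e^{2 y} \sin{\left(x \right)} - 2 A^{2} B e^{2 y} \cos{\left(x \right)} - 2 A B^{2} e^{y} \sin{\left(x \right)} \cos{\left(x \right)} + 2 A B^{2} e^{y} \cos^{2}{\left(x \right)} - B^{3} \sin{\left(x \right)} \cos^{2}{\left(x \right)} + 2 B^{3} \cos^{3}{\left(x \right)}
This must equal f(x, y) identically; expanded, f = - 54 e^{3 y} + 27 e^{2 y} \sin{\left(x \right)} + 54 e^{2 y} \cos{\left(x \right)} - 54 e^{y} \sin{\left(x \right)} \cos{\left(x \right)} + 54 e^{y} \cos^{2}{\left(x \right)} + 27 \sin{\left(x \right)} \cos^{2}{\left(x \right)} - 54 \cos^{3}{\left(x \right)}.
Matching coefficients of the independent functions:
  [e^{y} \cos^{2}{\left(x \right)}]:  2 A B^{2} = 54
  [e^{2 y} \sin{\left(x \right)}]:  - A^{2} B = 27
  [e^{2 y} \cos{\left(x \right)}]:  - 2 A^{2} B = 54
  [\sin{\left(x \right)} \cos^{2}{\left(x \right)}]:  - B^{3} = 27
  [e^{y} \sin{\left(x \right)} \cos{\left(x \right)}]:  - 2 A B^{2} = -54
  [e^{3 y}]:  - 2 A^{3} = -54
  [\cos^{3}{\left(x \right)}]:  2 B^{3} = -54
Solving: A = 3, B = -3.
Check against the point condition:
  u(1, 0) = 3 - 3 \cos{\left(1 \right)}  ⟹  A + B \cos{\left(1 \right)} = 3 - 3 \cos{\left(1 \right)}  ✓
Hence u(x, y) = 3 e^{y} - 3 \cos{\left(x \right)}.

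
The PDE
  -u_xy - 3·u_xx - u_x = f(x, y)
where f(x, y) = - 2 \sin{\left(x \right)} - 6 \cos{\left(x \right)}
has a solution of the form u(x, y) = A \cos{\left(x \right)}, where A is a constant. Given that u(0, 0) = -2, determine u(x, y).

Answer: u(x, y) = - 2 \cos{\left(x \right)}

Derivation:
Substitute the ansatz u = A \cos{\left(x \right)} into the left-hand side.
Derivatives of the ansatz:
  u_xy = 0
  u_xx = - A \cos{\left(x \right)}
  u_x = - A \sin{\left(x \right)}
Term by term:
  -u_xy = 0
  -3·u_xx = 3 A \cos{\left(x \right)}
  -u_x = A \sin{\left(x \right)}
So the left-hand side equals
  A \sin{\left(x \right)} + 3 A \cos{\left(x \right)}
This must equal f(x, y) = - 2 \sin{\left(x \right)} - 6 \cos{\left(x \right)} identically.
Matching coefficients of the independent functions:
  [\sin{\left(x \right)}]:  A = -2
  [\cos{\left(x \right)}]:  3 A = -6
Solving: A = -2.
Check against the point condition:
  u(0, 0) = -2  ⟹  A = -2  ✓
Hence u(x, y) = - 2 \cos{\left(x \right)}.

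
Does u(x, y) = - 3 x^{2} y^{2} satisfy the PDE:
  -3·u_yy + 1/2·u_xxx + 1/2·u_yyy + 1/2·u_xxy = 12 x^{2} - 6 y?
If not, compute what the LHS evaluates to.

Evaluate each term of the left-hand side for u = - 3 x^{2} y^{2}.
Derivatives:
  u_yy = - 6 x^{2}
  u_xxx = 0
  u_yyy = 0
  u_xxy = - 12 y
Terms:
  -3·u_yy = 18 x^{2}
  1/2·u_xxx = 0
  1/2·u_yyy = 0
  1/2·u_xxy = - 6 y
Sum: LHS = 18 x^{2} - 6 y
Given right-hand side: 12 x^{2} - 6 y. Difference LHS − RHS = 6 x^{2} ≠ 0, so u is not a solution.

Answer: No, the LHS evaluates to 18 x^{2} - 6 y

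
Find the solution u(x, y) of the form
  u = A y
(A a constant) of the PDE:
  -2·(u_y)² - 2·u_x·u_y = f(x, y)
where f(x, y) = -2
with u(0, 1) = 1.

Substitute the ansatz u = A y into the left-hand side.
Derivatives of the ansatz:
  u_y = A
  u_x = 0
Term by term:
  -2·(u_y)² = - 2 A^{2}
  -2·u_x·u_y = 0
So the left-hand side equals
  - 2 A^{2}
This must equal f(x, y) = -2 identically.
Matching coefficients of the independent functions:
  [constant term]:  - 2 A^{2} = -2
These equations allow (A) = (-1) or (1).
Impose the point condition(s):
  u(0, 1) = 1  ⟹  A = 1
Only A = 1 satisfies everything.
Hence u(x, y) = y.

Answer: u(x, y) = y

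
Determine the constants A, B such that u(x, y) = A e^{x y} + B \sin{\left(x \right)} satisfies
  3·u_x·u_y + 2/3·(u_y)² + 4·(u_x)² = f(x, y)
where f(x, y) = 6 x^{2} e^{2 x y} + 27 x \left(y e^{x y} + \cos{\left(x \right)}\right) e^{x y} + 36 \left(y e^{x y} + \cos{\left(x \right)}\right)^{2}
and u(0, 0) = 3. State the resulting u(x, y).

Answer: u(x, y) = 3 e^{x y} + 3 \sin{\left(x \right)}

Derivation:
Substitute the ansatz u = A e^{x y} + B \sin{\left(x \right)} into the left-hand side.
Derivatives of the ansatz:
  u_x = A y e^{x y} + B \cos{\left(x \right)}
  u_y = A x e^{x y}
Term by term:
  3·u_x·u_y = 3 A^{2} x y e^{2 x y} + 3 A B x e^{x y} \cos{\left(x \right)}
  2/3·(u_y)² = \frac{2 A^{2} x^{2} e^{2 x y}}{3}
  4·(u_x)² = 4 A^{2} y^{2} e^{2 x y} + 8 A B y e^{x y} \cos{\left(x \right)} + 4 B^{2} \cos^{2}{\left(x \right)}
So the left-hand side equals
  \frac{2 A^{2} x^{2} e^{2 x y}}{3} + 3 A^{2} x y e^{2 x y} + 4 A^{2} y^{2} e^{2 x y} + 3 A B x e^{x y} \cos{\left(x \right)} + 8 A B y e^{x y} \cos{\left(x \right)} + 4 B^{2} \cos^{2}{\left(x \right)}
This must equal f(x, y) identically; expanded, f = 6 x^{2} e^{2 x y} + 27 x y e^{2 x y} + 27 x e^{x y} \cos{\left(x \right)} + 36 y^{2} e^{2 x y} + 72 y e^{x y} \cos{\left(x \right)} + 36 \cos^{2}{\left(x \right)}.
Matching coefficients of the independent functions:
  [x^{2} e^{2 x y}]:  \frac{2 A^{2}}{3} = 6
  [y^{2} e^{2 x y}]:  4 A^{2} = 36
  [x y e^{2 x y}]:  3 A^{2} = 27
  [x e^{x y} \cos{\left(x \right)}]:  3 A B = 27
  [y e^{x y} \cos{\left(x \right)}]:  8 A B = 72
  [\cos^{2}{\left(x \right)}]:  4 B^{2} = 36
These equations allow (A, B) = (-3, -3) or (3, 3).
Impose the point condition(s):
  u(0, 0) = 3  ⟹  A = 3
Only A = 3, B = 3 satisfies everything.
Hence u(x, y) = 3 e^{x y} + 3 \sin{\left(x \right)}.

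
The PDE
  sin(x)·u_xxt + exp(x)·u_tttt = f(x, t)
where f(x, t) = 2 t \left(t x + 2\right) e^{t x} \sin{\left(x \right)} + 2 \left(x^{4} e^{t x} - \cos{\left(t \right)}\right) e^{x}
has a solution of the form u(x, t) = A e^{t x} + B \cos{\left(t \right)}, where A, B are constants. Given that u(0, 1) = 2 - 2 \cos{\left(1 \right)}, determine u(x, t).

Answer: u(x, t) = 2 e^{t x} - 2 \cos{\left(t \right)}

Derivation:
Substitute the ansatz u = A e^{t x} + B \cos{\left(t \right)} into the left-hand side.
Derivatives of the ansatz:
  u_xxt = A t^{2} x e^{t x} + 2 A t e^{t x}
  u_tttt = A x^{4} e^{t x} + B \cos{\left(t \right)}
Term by term:
  sin(x)·u_xxt = A t^{2} x e^{t x} \sin{\left(x \right)} + 2 A t e^{t x} \sin{\left(x \right)}
  exp(x)·u_tttt = A x^{4} e^{x} e^{t x} + B e^{x} \cos{\left(t \right)}
So the left-hand side equals
  A t^{2} x e^{t x} \sin{\left(x \right)} + 2 A t e^{t x} \sin{\left(x \right)} + A x^{4} e^{x} e^{t x} + B e^{x} \cos{\left(t \right)}
This must equal f(x, t) identically; expanded, f = 2 t^{2} x e^{t x} \sin{\left(x \right)} + 4 t e^{t x} \sin{\left(x \right)} + 2 x^{4} e^{x} e^{t x} - 2 e^{x} \cos{\left(t \right)}.
Matching coefficients of the independent functions:
  [e^{x} \cos{\left(t \right)}]:  B = -2
  [t e^{t x} \sin{\left(x \right)}]:  2 A = 4
  [x^{4} e^{x} e^{t x}, t^{2} x e^{t x} \sin{\left(x \right)}]:  A = 2
Solving: A = 2, B = -2.
Check against the point condition:
  u(0, 1) = 2 - 2 \cos{\left(1 \right)}  ⟹  A + B \cos{\left(1 \right)} = 2 - 2 \cos{\left(1 \right)}  ✓
Hence u(x, t) = 2 e^{t x} - 2 \cos{\left(t \right)}.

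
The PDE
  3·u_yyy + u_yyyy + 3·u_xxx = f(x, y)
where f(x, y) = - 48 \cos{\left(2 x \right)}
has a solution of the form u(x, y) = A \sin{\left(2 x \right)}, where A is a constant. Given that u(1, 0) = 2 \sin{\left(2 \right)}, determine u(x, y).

Substitute the ansatz u = A \sin{\left(2 x \right)} into the left-hand side.
Derivatives of the ansatz:
  u_yyy = 0
  u_yyyy = 0
  u_xxx = - 8 A \cos{\left(2 x \right)}
Term by term:
  3·u_yyy = 0
  u_yyyy = 0
  3·u_xxx = - 24 A \cos{\left(2 x \right)}
So the left-hand side equals
  - 24 A \cos{\left(2 x \right)}
This must equal f(x, y) = - 48 \cos{\left(2 x \right)} identically.
Matching coefficients of the independent functions:
  [\cos{\left(2 x \right)}]:  - 24 A = -48
Solving: A = 2.
Check against the point condition:
  u(1, 0) = 2 \sin{\left(2 \right)}  ⟹  A \sin{\left(2 \right)} = 2 \sin{\left(2 \right)}  ✓
Hence u(x, y) = 2 \sin{\left(2 x \right)}.

Answer: u(x, y) = 2 \sin{\left(2 x \right)}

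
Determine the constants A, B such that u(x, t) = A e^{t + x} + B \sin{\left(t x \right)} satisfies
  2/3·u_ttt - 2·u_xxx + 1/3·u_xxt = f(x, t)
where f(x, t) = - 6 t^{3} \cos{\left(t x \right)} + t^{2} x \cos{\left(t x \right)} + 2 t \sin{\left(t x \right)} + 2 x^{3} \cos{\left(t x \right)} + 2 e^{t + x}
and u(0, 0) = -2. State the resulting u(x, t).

Substitute the ansatz u = A e^{t + x} + B \sin{\left(t x \right)} into the left-hand side.
Derivatives of the ansatz:
  u_ttt = A e^{t} e^{x} - B x^{3} \cos{\left(t x \right)}
  u_xxx = A e^{t} e^{x} - B t^{3} \cos{\left(t x \right)}
  u_xxt = A e^{t} e^{x} - B t^{2} x \cos{\left(t x \right)} - 2 B t \sin{\left(t x \right)}
Term by term:
  2/3·u_ttt = \frac{2 A e^{t} e^{x}}{3} - \frac{2 B x^{3} \cos{\left(t x \right)}}{3}
  -2·u_xxx = - 2 A e^{t} e^{x} + 2 B t^{3} \cos{\left(t x \right)}
  1/3·u_xxt = \frac{A e^{t} e^{x}}{3} - \frac{B t^{2} x \cos{\left(t x \right)}}{3} - \frac{2 B t \sin{\left(t x \right)}}{3}
So the left-hand side equals
  - A e^{t} e^{x} + 2 B t^{3} \cos{\left(t x \right)} - \frac{B t^{2} x \cos{\left(t x \right)}}{3} - \frac{2 B t \sin{\left(t x \right)}}{3} - \frac{2 B x^{3} \cos{\left(t x \right)}}{3}
This must equal f(x, t) identically; expanded, f = - 6 t^{3} \cos{\left(t x \right)} + t^{2} x \cos{\left(t x \right)} + 2 t \sin{\left(t x \right)} + 2 x^{3} \cos{\left(t x \right)} + 2 e^{t} e^{x}.
Matching coefficients of the independent functions:
  [t \sin{\left(t x \right)}, x^{3} \cos{\left(t x \right)}]:  - \frac{2 B}{3} = 2
  [t^{3} \cos{\left(t x \right)}]:  2 B = -6
  [e^{t} e^{x}]:  - A = 2
  [t^{2} x \cos{\left(t x \right)}]:  - \frac{B}{3} = 1
Solving: A = -2, B = -3.
Check against the point condition:
  u(0, 0) = -2  ⟹  A = -2  ✓
Hence u(x, t) = - 2 e^{t + x} - 3 \sin{\left(t x \right)}.

Answer: u(x, t) = - 2 e^{t + x} - 3 \sin{\left(t x \right)}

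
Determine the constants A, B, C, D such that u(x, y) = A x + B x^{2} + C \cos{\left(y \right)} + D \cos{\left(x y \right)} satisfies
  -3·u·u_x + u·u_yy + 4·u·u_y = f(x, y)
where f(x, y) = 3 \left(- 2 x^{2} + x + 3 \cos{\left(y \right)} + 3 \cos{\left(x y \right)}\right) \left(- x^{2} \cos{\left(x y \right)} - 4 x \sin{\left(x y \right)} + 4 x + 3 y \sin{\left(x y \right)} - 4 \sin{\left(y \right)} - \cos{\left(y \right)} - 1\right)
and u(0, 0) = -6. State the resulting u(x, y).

Substitute the ansatz u = A x + B x^{2} + C \cos{\left(y \right)} + D \cos{\left(x y \right)} into the left-hand side.
Derivatives of the ansatz:
  u_x = A + 2 B x - D y \sin{\left(x y \right)}
  u_yy = - C \cos{\left(y \right)} - D x^{2} \cos{\left(x y \right)}
  u_y = - C \sin{\left(y \right)} - D x \sin{\left(x y \right)}
Term by term:
  -3·u·u_x = - 3 A^{2} x - 9 A B x^{2} - 3 A C \cos{\left(y \right)} + 3 A D x y \sin{\left(x y \right)} - 3 A D \cos{\left(x y \right)} - 6 B^{2} x^{3} - 6 B C x \cos{\left(y \right)} + 3 B D x^{2} y \sin{\left(x y \right)} - 6 B D x \cos{\left(x y \right)} + 3 C D y \sin{\left(x y \right)} \cos{\left(y \right)} + 3 D^{2} y \sin{\left(x y \right)} \cos{\left(x y \right)}
  u·u_yy = - A C x \cos{\left(y \right)} - A D x^{3} \cos{\left(x y \right)} - B C x^{2} \cos{\left(y \right)} - B D x^{4} \cos{\left(x y \right)} - C^{2} \cos^{2}{\left(y \right)} - C D x^{2} \cos{\left(y \right)} \cos{\left(x y \right)} - C D \cos{\left(y \right)} \cos{\left(x y \right)} - D^{2} x^{2} \cos^{2}{\left(x y \right)}
  4·u·u_y = - 4 A C x \sin{\left(y \right)} - 4 A D x^{2} \sin{\left(x y \right)} - 4 B C x^{2} \sin{\left(y \right)} - 4 B D x^{3} \sin{\left(x y \right)} - 4 C^{2} \sin{\left(y \right)} \cos{\left(y \right)} - 4 C D x \sin{\left(x y \right)} \cos{\left(y \right)} - 4 C D \sin{\left(y \right)} \cos{\left(x y \right)} - 4 D^{2} x \sin{\left(x y \right)} \cos{\left(x y \right)}
Sum these and collect like terms in the independent variables.
This must equal f(x, y) identically; expanded, f = 6 x^{4} \cos{\left(x y \right)} + 24 x^{3} \sin{\left(x y \right)} - 3 x^{3} \cos{\left(x y \right)} - 24 x^{3} - 18 x^{2} y \sin{\left(x y \right)} + 24 x^{2} \sin{\left(y \right)} - 12 x^{2} \sin{\left(x y \right)} - 9 x^{2} \cos{\left(y \right)} \cos{\left(x y \right)} + 6 x^{2} \cos{\left(y \right)} - 9 x^{2} \cos^{2}{\left(x y \right)} + 18 x^{2} + 9 x y \sin{\left(x y \right)} - 12 x \sin{\left(y \right)} - 36 x \sin{\left(x y \right)} \cos{\left(y \right)} - 36 x \sin{\left(x y \right)} \cos{\left(x y \right)} + 33 x \cos{\left(y \right)} + 36 x \cos{\left(x y \right)} - 3 x + 27 y \sin{\left(x y \right)} \cos{\left(y \right)} + 27 y \sin{\left(x y \right)} \cos{\left(x y \right)} - 36 \sin{\left(y \right)} \cos{\left(y \right)} - 36 \sin{\left(y \right)} \cos{\left(x y \right)} - 9 \cos^{2}{\left(y \right)} - 9 \cos{\left(y \right)} \cos{\left(x y \right)} - 9 \cos{\left(y \right)} - 9 \cos{\left(x y \right)}.
Matching coefficients of the independent functions:
(each divided by its leading coefficient; functions giving the same equation are listed together)
  [x]:  A^{2} - 1 = 0
  [x^{2}]:  A B + 2 = 0
  [x^{3}]:  B^{2} - 4 = 0
  [x \sin{\left(y \right)}, \cos{\left(y \right)}]:  A C - 3 = 0
  [x \cos{\left(y \right)}]:  A C + 6 B C + 33 = 0
  [x \cos{\left(x y \right)}, x^{3} \sin{\left(x y \right)}, x^{4} \cos{\left(x y \right)}, …]:  B D + 6 = 0
  [x^{2} \sin{\left(y \right)}, x^{2} \cos{\left(y \right)}]:  B C + 6 = 0
  [x^{2} \sin{\left(x y \right)}, x^{3} \cos{\left(x y \right)}, x y \sin{\left(x y \right)}, …]:  A D - 3 = 0
  [x^{2} \cos^{2}{\left(x y \right)}, x \sin{\left(x y \right)} \cos{\left(x y \right)}, y \sin{\left(x y \right)} \cos{\left(x y \right)}]:  D^{2} - 9 = 0
  [\sin{\left(y \right)} \cos{\left(y \right)}, \cos^{2}{\left(y \right)}]:  C^{2} - 9 = 0
  [\sin{\left(y \right)} \cos{\left(x y \right)}, \cos{\left(y \right)} \cos{\left(x y \right)}, x \sin{\left(x y \right)} \cos{\left(y \right)}, …]:  C D - 9 = 0
These equations allow (A, B, C, D) = (-1, 2, -3, -3) or (1, -2, 3, 3).
Impose the point condition(s):
  u(0, 0) = -6  ⟹  C + D = -6
Only A = -1, B = 2, C = -3, D = -3 satisfies everything.
Hence u(x, y) = 2 x^{2} - x - 3 \cos{\left(y \right)} - 3 \cos{\left(x y \right)}.

Answer: u(x, y) = 2 x^{2} - x - 3 \cos{\left(y \right)} - 3 \cos{\left(x y \right)}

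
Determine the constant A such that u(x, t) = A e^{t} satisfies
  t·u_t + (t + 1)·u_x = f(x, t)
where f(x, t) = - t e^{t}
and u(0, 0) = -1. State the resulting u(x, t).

Substitute the ansatz u = A e^{t} into the left-hand side.
Derivatives of the ansatz:
  u_t = A e^{t}
  u_x = 0
Term by term:
  t·u_t = A t e^{t}
  (t + 1)·u_x = 0
So the left-hand side equals
  A t e^{t}
This must equal f(x, t) = - t e^{t} identically.
Matching coefficients of the independent functions:
  [t e^{t}]:  A = -1
Solving: A = -1.
Check against the point condition:
  u(0, 0) = -1  ⟹  A = -1  ✓
Hence u(x, t) = - e^{t}.

Answer: u(x, t) = - e^{t}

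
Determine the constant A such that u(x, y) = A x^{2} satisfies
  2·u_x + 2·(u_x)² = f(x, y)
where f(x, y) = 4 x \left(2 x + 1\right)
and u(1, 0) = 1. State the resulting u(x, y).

Answer: u(x, y) = x^{2}

Derivation:
Substitute the ansatz u = A x^{2} into the left-hand side.
Derivatives of the ansatz:
  u_x = 2 A x
Term by term:
  2·u_x = 4 A x
  2·(u_x)² = 8 A^{2} x^{2}
So the left-hand side equals
  8 A^{2} x^{2} + 4 A x
This must equal f(x, y) identically; expanded, f = 8 x^{2} + 4 x.
Matching coefficients of the independent functions:
  [x]:  4 A = 4
  [x^{2}]:  8 A^{2} = 8
Solving: A = 1.
Check against the point condition:
  u(1, 0) = 1  ⟹  A = 1  ✓
Hence u(x, y) = x^{2}.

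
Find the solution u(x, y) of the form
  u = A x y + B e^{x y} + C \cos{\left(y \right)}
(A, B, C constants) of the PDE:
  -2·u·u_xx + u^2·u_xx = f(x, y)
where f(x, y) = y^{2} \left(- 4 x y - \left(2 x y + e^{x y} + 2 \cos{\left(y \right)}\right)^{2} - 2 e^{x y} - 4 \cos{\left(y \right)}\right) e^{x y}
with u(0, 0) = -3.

Substitute the ansatz u = A x y + B e^{x y} + C \cos{\left(y \right)} into the left-hand side.
Derivatives of the ansatz:
  u_xx = B y^{2} e^{x y}
Term by term:
  -2·u·u_xx = - 2 A B x y^{3} e^{x y} - 2 B^{2} y^{2} e^{2 x y} - 2 B C y^{2} e^{x y} \cos{\left(y \right)}
  u^2·u_xx = A^{2} B x^{2} y^{4} e^{x y} + 2 A B^{2} x y^{3} e^{2 x y} + 2 A B C x y^{3} e^{x y} \cos{\left(y \right)} + B^{3} y^{2} e^{3 x y} + 2 B^{2} C y^{2} e^{2 x y} \cos{\left(y \right)} + B C^{2} y^{2} e^{x y} \cos^{2}{\left(y \right)}
So the left-hand side equals
  A^{2} B x^{2} y^{4} e^{x y} + 2 A B^{2} x y^{3} e^{2 x y} + 2 A B C x y^{3} e^{x y} \cos{\left(y \right)} - 2 A B x y^{3} e^{x y} + B^{3} y^{2} e^{3 x y} + 2 B^{2} C y^{2} e^{2 x y} \cos{\left(y \right)} - 2 B^{2} y^{2} e^{2 x y} + B C^{2} y^{2} e^{x y} \cos^{2}{\left(y \right)} - 2 B C y^{2} e^{x y} \cos{\left(y \right)}
This must equal f(x, y) identically; expanded, f = - 4 x^{2} y^{4} e^{x y} - 4 x y^{3} e^{2 x y} - 8 x y^{3} e^{x y} \cos{\left(y \right)} - 4 x y^{3} e^{x y} - y^{2} e^{3 x y} - 4 y^{2} e^{2 x y} \cos{\left(y \right)} - 2 y^{2} e^{2 x y} - 4 y^{2} e^{x y} \cos^{2}{\left(y \right)} - 4 y^{2} e^{x y} \cos{\left(y \right)}.
Matching coefficients of the independent functions:
  [y^{2} e^{2 x y}]:  - 2 B^{2} = -2
  [y^{2} e^{3 x y}]:  B^{3} = -1
  [x y^{3} e^{x y}]:  - 2 A B = -4
  [x y^{3} e^{2 x y}]:  2 A B^{2} = -4
  [x^{2} y^{4} e^{x y}]:  A^{2} B = -4
  [y^{2} e^{x y} \cos{\left(y \right)}]:  - 2 B C = -4
  [y^{2} e^{x y} \cos^{2}{\left(y \right)}]:  B C^{2} = -4
  [y^{2} e^{2 x y} \cos{\left(y \right)}]:  2 B^{2} C = -4
  [x y^{3} e^{x y} \cos{\left(y \right)}]:  2 A B C = -8
Solving: A = -2, B = -1, C = -2.
Check against the point condition:
  u(0, 0) = -3  ⟹  B + C = -3  ✓
Hence u(x, y) = - 2 x y - e^{x y} - 2 \cos{\left(y \right)}.

Answer: u(x, y) = - 2 x y - e^{x y} - 2 \cos{\left(y \right)}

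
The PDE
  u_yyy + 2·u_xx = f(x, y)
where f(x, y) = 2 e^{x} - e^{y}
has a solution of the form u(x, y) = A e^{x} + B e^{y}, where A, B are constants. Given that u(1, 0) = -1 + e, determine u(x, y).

Substitute the ansatz u = A e^{x} + B e^{y} into the left-hand side.
Derivatives of the ansatz:
  u_yyy = B e^{y}
  u_xx = A e^{x}
Term by term:
  u_yyy = B e^{y}
  2·u_xx = 2 A e^{x}
So the left-hand side equals
  2 A e^{x} + B e^{y}
This must equal f(x, y) = 2 e^{x} - e^{y} identically.
Matching coefficients of the independent functions:
  [e^{x}]:  2 A = 2
  [e^{y}]:  B = -1
Solving: A = 1, B = -1.
Check against the point condition:
  u(1, 0) = -1 + e  ⟹  e A + B = -1 + e  ✓
Hence u(x, y) = e^{x} - e^{y}.

Answer: u(x, y) = e^{x} - e^{y}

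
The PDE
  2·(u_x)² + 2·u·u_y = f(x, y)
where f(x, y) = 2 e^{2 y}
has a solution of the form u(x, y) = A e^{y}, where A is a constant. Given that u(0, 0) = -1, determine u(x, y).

Substitute the ansatz u = A e^{y} into the left-hand side.
Derivatives of the ansatz:
  u_x = 0
  u_y = A e^{y}
Term by term:
  2·(u_x)² = 0
  2·u·u_y = 2 A^{2} e^{2 y}
So the left-hand side equals
  2 A^{2} e^{2 y}
This must equal f(x, y) = 2 e^{2 y} identically.
Matching coefficients of the independent functions:
  [e^{2 y}]:  2 A^{2} = 2
These equations allow (A) = (-1) or (1).
Impose the point condition(s):
  u(0, 0) = -1  ⟹  A = -1
Only A = -1 satisfies everything.
Hence u(x, y) = - e^{y}.

Answer: u(x, y) = - e^{y}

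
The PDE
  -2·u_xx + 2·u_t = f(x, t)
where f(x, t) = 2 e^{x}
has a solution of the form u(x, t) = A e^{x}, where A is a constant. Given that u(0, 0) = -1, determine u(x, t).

Substitute the ansatz u = A e^{x} into the left-hand side.
Derivatives of the ansatz:
  u_xx = A e^{x}
  u_t = 0
Term by term:
  -2·u_xx = - 2 A e^{x}
  2·u_t = 0
So the left-hand side equals
  - 2 A e^{x}
This must equal f(x, t) = 2 e^{x} identically.
Matching coefficients of the independent functions:
  [e^{x}]:  - 2 A = 2
Solving: A = -1.
Check against the point condition:
  u(0, 0) = -1  ⟹  A = -1  ✓
Hence u(x, t) = - e^{x}.

Answer: u(x, t) = - e^{x}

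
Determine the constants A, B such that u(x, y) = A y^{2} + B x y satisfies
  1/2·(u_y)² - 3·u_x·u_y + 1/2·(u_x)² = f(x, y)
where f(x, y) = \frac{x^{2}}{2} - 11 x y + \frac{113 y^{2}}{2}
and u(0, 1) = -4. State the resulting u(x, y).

Substitute the ansatz u = A y^{2} + B x y into the left-hand side.
Derivatives of the ansatz:
  u_y = 2 A y + B x
  u_x = B y
Term by term:
  1/2·(u_y)² = 2 A^{2} y^{2} + 2 A B x y + \frac{B^{2} x^{2}}{2}
  -3·u_x·u_y = - 6 A B y^{2} - 3 B^{2} x y
  1/2·(u_x)² = \frac{B^{2} y^{2}}{2}
So the left-hand side equals
  2 A^{2} y^{2} + 2 A B x y - 6 A B y^{2} + \frac{B^{2} x^{2}}{2} - 3 B^{2} x y + \frac{B^{2} y^{2}}{2}
This must equal f(x, y) = \frac{x^{2}}{2} - 11 x y + \frac{113 y^{2}}{2} identically.
Matching coefficients of the independent functions:
  [x^{2}]:  \frac{B^{2}}{2} = \frac{1}{2}
  [y^{2}]:  2 A^{2} - 6 A B + \frac{B^{2}}{2} = \frac{113}{2}
  [x y]:  2 A B - 3 B^{2} = -11
These equations allow (A, B) = (-4, 1) or (4, -1).
Impose the point condition(s):
  u(0, 1) = -4  ⟹  A = -4
Only A = -4, B = 1 satisfies everything.
Hence u(x, y) = x y - 4 y^{2}.

Answer: u(x, y) = x y - 4 y^{2}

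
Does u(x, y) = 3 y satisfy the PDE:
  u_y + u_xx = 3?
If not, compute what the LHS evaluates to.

Evaluate each term of the left-hand side for u = 3 y.
Derivatives:
  u_y = 3
  u_xx = 0
Terms:
  u_y = 3
  u_xx = 0
Sum: LHS = 3
This is exactly the given right-hand side, so u is a solution.

Answer: Yes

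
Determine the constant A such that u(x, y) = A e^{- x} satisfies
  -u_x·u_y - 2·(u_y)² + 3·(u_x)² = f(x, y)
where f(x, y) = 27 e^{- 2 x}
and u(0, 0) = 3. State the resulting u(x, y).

Substitute the ansatz u = A e^{- x} into the left-hand side.
Derivatives of the ansatz:
  u_x = - A e^{- x}
  u_y = 0
Term by term:
  -u_x·u_y = 0
  -2·(u_y)² = 0
  3·(u_x)² = 3 A^{2} e^{- 2 x}
So the left-hand side equals
  3 A^{2} e^{- 2 x}
This must equal f(x, y) = 27 e^{- 2 x} identically.
Matching coefficients of the independent functions:
  [e^{- 2 x}]:  3 A^{2} = 27
These equations allow (A) = (-3) or (3).
Impose the point condition(s):
  u(0, 0) = 3  ⟹  A = 3
Only A = 3 satisfies everything.
Hence u(x, y) = 3 e^{- x}.

Answer: u(x, y) = 3 e^{- x}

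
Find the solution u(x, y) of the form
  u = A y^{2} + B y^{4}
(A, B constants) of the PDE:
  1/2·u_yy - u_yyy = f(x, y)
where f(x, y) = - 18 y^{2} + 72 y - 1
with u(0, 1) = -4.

Answer: u(x, y) = - 3 y^{4} - y^{2}

Derivation:
Substitute the ansatz u = A y^{2} + B y^{4} into the left-hand side.
Derivatives of the ansatz:
  u_yy = 2 A + 12 B y^{2}
  u_yyy = 24 B y
Term by term:
  1/2·u_yy = A + 6 B y^{2}
  -u_yyy = - 24 B y
So the left-hand side equals
  A + 6 B y^{2} - 24 B y
This must equal f(x, y) = - 18 y^{2} + 72 y - 1 identically.
Matching coefficients of the independent functions:
  [constant term]:  A = -1
  [y]:  - 24 B = 72
  [y^{2}]:  6 B = -18
Solving: A = -1, B = -3.
Check against the point condition:
  u(0, 1) = -4  ⟹  A + B = -4  ✓
Hence u(x, y) = - 3 y^{4} - y^{2}.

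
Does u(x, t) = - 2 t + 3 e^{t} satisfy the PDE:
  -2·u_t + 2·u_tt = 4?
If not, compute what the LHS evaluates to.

Evaluate each term of the left-hand side for u = - 2 t + 3 e^{t}.
Derivatives:
  u_t = 3 e^{t} - 2
  u_tt = 3 e^{t}
Terms:
  -2·u_t = 4 - 6 e^{t}
  2·u_tt = 6 e^{t}
Sum: LHS = 4
This is exactly the given right-hand side, so u is a solution.

Answer: Yes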